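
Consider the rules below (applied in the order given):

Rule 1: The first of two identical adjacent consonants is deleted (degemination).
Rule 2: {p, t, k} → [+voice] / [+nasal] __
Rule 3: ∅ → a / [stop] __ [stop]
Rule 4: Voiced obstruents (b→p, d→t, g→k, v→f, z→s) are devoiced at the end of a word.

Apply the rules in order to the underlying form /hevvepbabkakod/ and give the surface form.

Rule 1 (degemination): /vv/ is a geminate; the first /v/ deletes. /hevvepbabkakod/ → hevepbabkakod.
Rule 2 (post-nasal voicing): no segment meets the environment; /hevepbabkakod/ is unchanged.
Rule 3 (stop-cluster a-epenthesis): /p/ and /b/ form a stop–stop cluster, so [a] is inserted between them. /b/ and /k/ form a stop–stop cluster, so [a] is inserted between them. /hevepbabkakod/ → hevepababakakod.
Rule 4 (final devoicing): /d/ is a voiced obstruent in word-final position, so it devoices to [t]. /hevepababakakod/ → hevepababakakot.

hevepababakakot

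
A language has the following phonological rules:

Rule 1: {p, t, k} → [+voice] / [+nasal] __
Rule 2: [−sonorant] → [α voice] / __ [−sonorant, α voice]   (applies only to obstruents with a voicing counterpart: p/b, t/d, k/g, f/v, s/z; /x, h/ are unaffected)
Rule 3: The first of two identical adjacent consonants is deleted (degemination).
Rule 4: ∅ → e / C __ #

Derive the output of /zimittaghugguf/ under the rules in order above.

Rule 1 (post-nasal voicing): no segment meets the environment; /zimittaghugguf/ is unchanged.
Rule 2 (regressive voicing assimilation): /g/ precedes the voiceless obstruent /h/, so it devoices to [k] by assimilation. /zimittaghugguf/ → zimittakhugguf.
Rule 3 (degemination): /tt/ is a geminate; the first /t/ deletes. /gg/ is a geminate; the first /g/ deletes. /zimittakhugguf/ → zimitakhuguf.
Rule 4 (final e-epenthesis): the form ends in the consonant /f/, so [e] is inserted word-finally. /zimitakhuguf/ → zimitakhugufe.

zimitakhugufe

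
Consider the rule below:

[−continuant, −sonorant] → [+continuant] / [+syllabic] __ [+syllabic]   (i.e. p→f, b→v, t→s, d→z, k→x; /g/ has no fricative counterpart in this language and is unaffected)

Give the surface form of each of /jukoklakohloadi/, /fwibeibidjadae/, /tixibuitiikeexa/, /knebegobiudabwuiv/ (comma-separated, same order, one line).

juxoklaxohloazi, fwiveividjazae, tixivuisiixeexa, knevegoviuzabwuiv

/jukoklakohloadi/: /k/ is a stop between vowels /u/ and /o/, so it spirantizes to the fricative [x]. /k/ is a stop between vowels /a/ and /o/, so it spirantizes to the fricative [x]. /d/ is a stop between vowels /a/ and /i/, so it spirantizes to the fricative [z]. → [juxoklaxohloazi].
/fwibeibidjadae/: /b/ is a stop between vowels /i/ and /e/, so it spirantizes to the fricative [v]. /b/ is a stop between vowels /i/ and /i/, so it spirantizes to the fricative [v]. /d/ is a stop between vowels /a/ and /a/, so it spirantizes to the fricative [z]. → [fwiveividjazae].
/tixibuitiikeexa/: /b/ is a stop between vowels /i/ and /u/, so it spirantizes to the fricative [v]. /t/ is a stop between vowels /i/ and /i/, so it spirantizes to the fricative [s]. /k/ is a stop between vowels /i/ and /e/, so it spirantizes to the fricative [x]. → [tixivuisiixeexa].
/knebegobiudabwuiv/: /b/ is a stop between vowels /e/ and /e/, so it spirantizes to the fricative [v]. /b/ is a stop between vowels /o/ and /i/, so it spirantizes to the fricative [v]. /d/ is a stop between vowels /u/ and /a/, so it spirantizes to the fricative [z]. → [knevegoviuzabwuiv].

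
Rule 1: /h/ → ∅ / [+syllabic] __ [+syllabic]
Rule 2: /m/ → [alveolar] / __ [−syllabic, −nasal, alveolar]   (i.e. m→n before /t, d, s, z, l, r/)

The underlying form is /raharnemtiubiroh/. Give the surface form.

raarnentiubiroh

Rule 1 (intervocalic h-deletion): /h/ occurs between vowels /a/ and /a/, so it deletes. /raharnemtiubiroh/ → raarnemtiubiroh.
Rule 2 (nasal place assimilation): /m/ precedes the alveolar consonant /t/, so it assimilates in place to [n]. /raarnemtiubiroh/ → raarnentiubiroh.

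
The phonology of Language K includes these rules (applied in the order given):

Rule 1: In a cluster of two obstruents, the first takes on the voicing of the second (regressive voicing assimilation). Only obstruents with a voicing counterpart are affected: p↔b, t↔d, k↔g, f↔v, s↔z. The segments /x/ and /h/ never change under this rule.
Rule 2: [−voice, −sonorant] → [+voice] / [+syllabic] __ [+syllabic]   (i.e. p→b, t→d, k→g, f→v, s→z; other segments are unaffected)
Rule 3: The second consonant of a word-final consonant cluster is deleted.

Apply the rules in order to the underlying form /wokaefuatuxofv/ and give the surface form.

Rule 1 (regressive voicing assimilation): /f/ precedes the voiced obstruent /v/, so it voices to [v] by assimilation. /wokaefuatuxofv/ → wokaefuatuxovv.
Rule 2 (intervocalic voicing): /k/ is a voiceless obstruent between vowels /o/ and /a/, so it voices to [g]. /f/ is a voiceless obstruent between vowels /e/ and /u/, so it voices to [v]. /t/ is a voiceless obstruent between vowels /a/ and /u/, so it voices to [d]. /wokaefuatuxovv/ → wogaevuaduxovv.
Rule 3 (final cluster simplification): /v/ is the second consonant of a word-final cluster /vv/, so it deletes. /wogaevuaduxovv/ → wogaevuaduxov.

wogaevuaduxov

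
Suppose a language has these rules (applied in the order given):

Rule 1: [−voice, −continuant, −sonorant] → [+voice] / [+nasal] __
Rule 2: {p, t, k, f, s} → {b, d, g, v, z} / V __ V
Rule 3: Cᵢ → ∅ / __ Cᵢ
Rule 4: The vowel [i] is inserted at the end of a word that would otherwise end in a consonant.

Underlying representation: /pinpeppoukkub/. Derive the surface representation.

pinbepoukubi

Rule 1 (post-nasal voicing): /p/ is a voiceless stop immediately after the nasal /n/, so it voices to [b]. /pinpeppoukkub/ → pinbeppoukkub.
Rule 2 (intervocalic voicing): no segment meets the environment; /pinbeppoukkub/ is unchanged.
Rule 3 (degemination): /pp/ is a geminate; the first /p/ deletes. /kk/ is a geminate; the first /k/ deletes. /pinbeppoukkub/ → pinbepoukub.
Rule 4 (final i-epenthesis): the form ends in the consonant /b/, so [i] is inserted word-finally. /pinbepoukub/ → pinbepoukubi.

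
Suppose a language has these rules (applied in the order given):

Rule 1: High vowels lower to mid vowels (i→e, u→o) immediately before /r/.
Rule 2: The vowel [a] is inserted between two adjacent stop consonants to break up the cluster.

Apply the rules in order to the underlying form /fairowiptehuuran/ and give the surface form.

faerowipatehuoran

Rule 1 (pre-rhotic lowering): /i/ is a high vowel immediately before /r/, so it lowers to [e]. /u/ is a high vowel immediately before /r/, so it lowers to [o]. /fairowiptehuuran/ → faerowiptehuoran.
Rule 2 (stop-cluster a-epenthesis): /p/ and /t/ form a stop–stop cluster, so [a] is inserted between them. /faerowiptehuoran/ → faerowipatehuoran.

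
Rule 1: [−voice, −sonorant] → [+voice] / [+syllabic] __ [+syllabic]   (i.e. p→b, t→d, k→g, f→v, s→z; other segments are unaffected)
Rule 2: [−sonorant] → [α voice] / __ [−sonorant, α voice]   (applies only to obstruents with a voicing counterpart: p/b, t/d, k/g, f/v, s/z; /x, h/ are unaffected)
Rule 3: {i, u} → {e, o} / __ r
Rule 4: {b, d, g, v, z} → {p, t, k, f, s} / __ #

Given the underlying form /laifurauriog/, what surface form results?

laivoraoriok

Rule 1 (intervocalic voicing): /f/ is a voiceless obstruent between vowels /i/ and /u/, so it voices to [v]. /laifurauriog/ → laivurauriog.
Rule 2 (regressive voicing assimilation): no segment meets the environment; /laivurauriog/ is unchanged.
Rule 3 (pre-rhotic lowering): /u/ is a high vowel immediately before /r/, so it lowers to [o]. /u/ is a high vowel immediately before /r/, so it lowers to [o]. /laivurauriog/ → laivoraoriog.
Rule 4 (final devoicing): /g/ is a voiced obstruent in word-final position, so it devoices to [k]. /laivoraoriog/ → laivoraoriok.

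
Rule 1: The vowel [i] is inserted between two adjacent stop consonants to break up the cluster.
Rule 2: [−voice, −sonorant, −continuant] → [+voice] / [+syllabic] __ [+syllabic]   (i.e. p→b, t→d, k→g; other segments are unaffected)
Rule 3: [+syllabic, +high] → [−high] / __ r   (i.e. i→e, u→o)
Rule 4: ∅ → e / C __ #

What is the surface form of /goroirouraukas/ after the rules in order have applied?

goroerooraugase

Rule 1 (stop-cluster i-epenthesis): no segment meets the environment; /goroirouraukas/ is unchanged.
Rule 2 (intervocalic voicing): /k/ is a voiceless stop between vowels /u/ and /a/, so it voices to [g]. /goroirouraukas/ → goroirouraugas.
Rule 3 (pre-rhotic lowering): /i/ is a high vowel immediately before /r/, so it lowers to [e]. /u/ is a high vowel immediately before /r/, so it lowers to [o]. /goroirouraugas/ → goroerooraugas.
Rule 4 (final e-epenthesis): the form ends in the consonant /s/, so [e] is inserted word-finally. /goroerooraugas/ → goroerooraugase.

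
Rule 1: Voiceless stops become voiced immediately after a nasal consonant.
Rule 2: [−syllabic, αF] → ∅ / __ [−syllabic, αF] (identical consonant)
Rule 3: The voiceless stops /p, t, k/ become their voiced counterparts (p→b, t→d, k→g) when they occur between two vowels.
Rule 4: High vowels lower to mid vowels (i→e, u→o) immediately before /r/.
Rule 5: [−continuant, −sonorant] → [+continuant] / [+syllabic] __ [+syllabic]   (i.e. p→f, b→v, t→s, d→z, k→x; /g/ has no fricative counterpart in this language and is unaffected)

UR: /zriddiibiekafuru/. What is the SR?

zriziiviegaforu

Rule 1 (post-nasal voicing): no segment meets the environment; /zriddiibiekafuru/ is unchanged.
Rule 2 (degemination): /dd/ is a geminate; the first /d/ deletes. /zriddiibiekafuru/ → zridiibiekafuru.
Rule 3 (intervocalic voicing): /k/ is a voiceless stop between vowels /e/ and /a/, so it voices to [g]. /zridiibiekafuru/ → zridiibiegafuru.
Rule 4 (pre-rhotic lowering): /u/ is a high vowel immediately before /r/, so it lowers to [o]. /zridiibiegafuru/ → zridiibiegaforu.
Rule 5 (intervocalic spirantization): /d/ is a stop between vowels /i/ and /i/, so it spirantizes to the fricative [z]. /b/ is a stop between vowels /i/ and /i/, so it spirantizes to the fricative [v]. /zridiibiegaforu/ → zriziiviegaforu.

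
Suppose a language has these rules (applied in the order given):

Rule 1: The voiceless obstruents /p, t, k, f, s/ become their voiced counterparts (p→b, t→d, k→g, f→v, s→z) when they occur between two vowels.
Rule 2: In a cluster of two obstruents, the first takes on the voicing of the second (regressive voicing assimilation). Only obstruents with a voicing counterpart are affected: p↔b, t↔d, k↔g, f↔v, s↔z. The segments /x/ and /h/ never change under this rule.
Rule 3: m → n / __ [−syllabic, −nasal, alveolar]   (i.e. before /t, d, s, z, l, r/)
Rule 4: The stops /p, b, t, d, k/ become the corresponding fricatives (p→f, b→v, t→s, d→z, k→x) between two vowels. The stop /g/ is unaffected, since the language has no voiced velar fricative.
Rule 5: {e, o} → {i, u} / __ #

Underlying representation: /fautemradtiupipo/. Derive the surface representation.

fauzenrattiuvivu

Rule 1 (intervocalic voicing): /t/ is a voiceless obstruent between vowels /u/ and /e/, so it voices to [d]. /p/ is a voiceless obstruent between vowels /u/ and /i/, so it voices to [b]. /p/ is a voiceless obstruent between vowels /i/ and /o/, so it voices to [b]. /fautemradtiupipo/ → faudemradtiubibo.
Rule 2 (regressive voicing assimilation): /d/ precedes the voiceless obstruent /t/, so it devoices to [t] by assimilation. /faudemradtiubibo/ → faudemrattiubibo.
Rule 3 (nasal place assimilation): /m/ precedes the alveolar consonant /r/, so it assimilates in place to [n]. /faudemrattiubibo/ → faudenrattiubibo.
Rule 4 (intervocalic spirantization): /d/ is a stop between vowels /u/ and /e/, so it spirantizes to the fricative [z]. /b/ is a stop between vowels /u/ and /i/, so it spirantizes to the fricative [v]. /b/ is a stop between vowels /i/ and /o/, so it spirantizes to the fricative [v]. /faudenrattiubibo/ → fauzenrattiuvivo.
Rule 5 (final vowel raising): /o/ is a mid vowel in word-final position, so it raises to [u]. /fauzenrattiuvivo/ → fauzenrattiuvivu.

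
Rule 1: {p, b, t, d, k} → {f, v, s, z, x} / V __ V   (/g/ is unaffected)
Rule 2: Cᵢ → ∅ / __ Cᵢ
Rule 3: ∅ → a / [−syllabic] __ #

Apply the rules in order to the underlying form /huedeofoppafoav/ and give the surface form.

huezeofopafoava

Rule 1 (intervocalic spirantization): /d/ is a stop between vowels /e/ and /e/, so it spirantizes to the fricative [z]. /huedeofoppafoav/ → huezeofoppafoav.
Rule 2 (degemination): /pp/ is a geminate; the first /p/ deletes. /huezeofoppafoav/ → huezeofopafoav.
Rule 3 (final a-epenthesis): the form ends in the consonant /v/, so [a] is inserted word-finally. /huezeofopafoav/ → huezeofopafoava.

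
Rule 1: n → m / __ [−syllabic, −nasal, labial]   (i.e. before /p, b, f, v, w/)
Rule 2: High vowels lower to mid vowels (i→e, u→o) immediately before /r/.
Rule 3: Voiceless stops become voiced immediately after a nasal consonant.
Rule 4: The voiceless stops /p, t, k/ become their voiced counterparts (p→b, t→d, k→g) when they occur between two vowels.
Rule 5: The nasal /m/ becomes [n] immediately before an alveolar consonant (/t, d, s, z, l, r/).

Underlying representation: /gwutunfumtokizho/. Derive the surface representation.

Rule 1 (nasal place assimilation): /n/ precedes the labial consonant /f/, so it assimilates in place to [m]. /gwutunfumtokizho/ → gwutumfumtokizho.
Rule 2 (pre-rhotic lowering): no segment meets the environment; /gwutumfumtokizho/ is unchanged.
Rule 3 (post-nasal voicing): /t/ is a voiceless stop immediately after the nasal /m/, so it voices to [d]. /gwutumfumtokizho/ → gwutumfumdokizho.
Rule 4 (intervocalic voicing): /t/ is a voiceless stop between vowels /u/ and /u/, so it voices to [d]. /k/ is a voiceless stop between vowels /o/ and /i/, so it voices to [g]. /gwutumfumdokizho/ → gwudumfumdogizho.
Rule 5 (nasal place assimilation): /m/ precedes the alveolar consonant /d/, so it assimilates in place to [n]. /gwudumfumdogizho/ → gwudumfundogizho.

gwudumfundogizho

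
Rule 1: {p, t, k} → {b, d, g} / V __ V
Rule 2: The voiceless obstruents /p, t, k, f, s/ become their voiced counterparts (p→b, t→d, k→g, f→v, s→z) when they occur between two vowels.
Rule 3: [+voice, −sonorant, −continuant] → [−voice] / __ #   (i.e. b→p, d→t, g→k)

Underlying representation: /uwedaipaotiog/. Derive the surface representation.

Rule 1 (intervocalic voicing): /p/ is a voiceless stop between vowels /i/ and /a/, so it voices to [b]. /t/ is a voiceless stop between vowels /o/ and /i/, so it voices to [d]. /uwedaipaotiog/ → uwedaibaodiog.
Rule 2 (intervocalic voicing): no segment meets the environment; /uwedaibaodiog/ is unchanged.
Rule 3 (final devoicing): /g/ is a voiced stop in word-final position, so it devoices to [k]. /uwedaibaodiog/ → uwedaibaodiok.

uwedaibaodiok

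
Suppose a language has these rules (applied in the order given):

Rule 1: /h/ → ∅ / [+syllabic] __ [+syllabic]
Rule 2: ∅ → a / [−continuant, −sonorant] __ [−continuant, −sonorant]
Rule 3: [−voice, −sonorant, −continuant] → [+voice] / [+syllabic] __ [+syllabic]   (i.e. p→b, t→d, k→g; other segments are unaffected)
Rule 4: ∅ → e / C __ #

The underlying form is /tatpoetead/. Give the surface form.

Rule 1 (intervocalic h-deletion): no segment meets the environment; /tatpoetead/ is unchanged.
Rule 2 (stop-cluster a-epenthesis): /t/ and /p/ form a stop–stop cluster, so [a] is inserted between them. /tatpoetead/ → tatapoetead.
Rule 3 (intervocalic voicing): /t/ is a voiceless stop between vowels /a/ and /a/, so it voices to [d]. /p/ is a voiceless stop between vowels /a/ and /o/, so it voices to [b]. /t/ is a voiceless stop between vowels /e/ and /e/, so it voices to [d]. /tatapoetead/ → tadaboedead.
Rule 4 (final e-epenthesis): the form ends in the consonant /d/, so [e] is inserted word-finally. /tadaboedead/ → tadaboedeade.

tadaboedeade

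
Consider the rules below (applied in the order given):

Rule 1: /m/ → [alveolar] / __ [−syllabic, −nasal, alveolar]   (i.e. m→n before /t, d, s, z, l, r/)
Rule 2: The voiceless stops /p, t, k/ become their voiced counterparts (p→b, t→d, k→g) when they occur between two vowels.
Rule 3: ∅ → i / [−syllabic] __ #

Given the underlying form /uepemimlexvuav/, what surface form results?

Rule 1 (nasal place assimilation): /m/ precedes the alveolar consonant /l/, so it assimilates in place to [n]. /uepemimlexvuav/ → uepeminlexvuav.
Rule 2 (intervocalic voicing): /p/ is a voiceless stop between vowels /e/ and /e/, so it voices to [b]. /uepeminlexvuav/ → uebeminlexvuav.
Rule 3 (final i-epenthesis): the form ends in the consonant /v/, so [i] is inserted word-finally. /uebeminlexvuav/ → uebeminlexvuavi.

uebeminlexvuavi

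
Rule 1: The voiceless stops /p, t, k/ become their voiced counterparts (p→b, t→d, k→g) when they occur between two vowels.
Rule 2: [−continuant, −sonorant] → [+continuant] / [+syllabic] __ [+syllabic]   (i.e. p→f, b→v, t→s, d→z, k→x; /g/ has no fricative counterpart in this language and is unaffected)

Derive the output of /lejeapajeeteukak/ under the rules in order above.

Rule 1 (intervocalic voicing): /p/ is a voiceless stop between vowels /a/ and /a/, so it voices to [b]. /t/ is a voiceless stop between vowels /e/ and /e/, so it voices to [d]. /k/ is a voiceless stop between vowels /u/ and /a/, so it voices to [g]. /lejeapajeeteukak/ → lejeabajeedeugak.
Rule 2 (intervocalic spirantization): /b/ is a stop between vowels /a/ and /a/, so it spirantizes to the fricative [v]. /d/ is a stop between vowels /e/ and /e/, so it spirantizes to the fricative [z]. /lejeabajeedeugak/ → lejeavajeezeugak.

lejeavajeezeugak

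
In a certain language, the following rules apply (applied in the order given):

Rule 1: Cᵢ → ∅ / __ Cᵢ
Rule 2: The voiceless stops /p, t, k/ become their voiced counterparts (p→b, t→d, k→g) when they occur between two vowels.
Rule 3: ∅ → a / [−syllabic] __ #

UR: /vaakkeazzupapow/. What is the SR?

vaageazubabowa

Rule 1 (degemination): /kk/ is a geminate; the first /k/ deletes. /zz/ is a geminate; the first /z/ deletes. /vaakkeazzupapow/ → vaakeazupapow.
Rule 2 (intervocalic voicing): /k/ is a voiceless stop between vowels /a/ and /e/, so it voices to [g]. /p/ is a voiceless stop between vowels /u/ and /a/, so it voices to [b]. /p/ is a voiceless stop between vowels /a/ and /o/, so it voices to [b]. /vaakeazupapow/ → vaageazubabow.
Rule 3 (final a-epenthesis): the form ends in the consonant /w/, so [a] is inserted word-finally. /vaageazubabow/ → vaageazubabowa.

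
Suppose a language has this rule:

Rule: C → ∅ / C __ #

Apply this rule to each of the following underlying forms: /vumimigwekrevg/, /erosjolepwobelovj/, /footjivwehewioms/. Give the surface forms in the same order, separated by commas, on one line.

/vumimigwekrevg/: /g/ is the second consonant of a word-final cluster /vg/, so it deletes. → [vumimigwekrev].
/erosjolepwobelovj/: /j/ is the second consonant of a word-final cluster /vj/, so it deletes. → [erosjolepwobelov].
/footjivwehewioms/: /s/ is the second consonant of a word-final cluster /ms/, so it deletes. → [footjivwehewiom].

vumimigwekrev, erosjolepwobelov, footjivwehewiom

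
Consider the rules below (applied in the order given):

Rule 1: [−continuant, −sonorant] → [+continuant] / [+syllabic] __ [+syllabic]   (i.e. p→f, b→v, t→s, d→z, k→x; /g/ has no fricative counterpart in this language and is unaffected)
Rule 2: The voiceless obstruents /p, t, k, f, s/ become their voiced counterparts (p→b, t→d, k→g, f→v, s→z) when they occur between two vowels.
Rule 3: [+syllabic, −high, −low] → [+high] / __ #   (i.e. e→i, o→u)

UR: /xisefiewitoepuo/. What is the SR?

Rule 1 (intervocalic spirantization): /t/ is a stop between vowels /i/ and /o/, so it spirantizes to the fricative [s]. /p/ is a stop between vowels /e/ and /u/, so it spirantizes to the fricative [f]. /xisefiewitoepuo/ → xisefiewisoefuo.
Rule 2 (intervocalic voicing): /s/ is a voiceless obstruent between vowels /i/ and /e/, so it voices to [z]. /f/ is a voiceless obstruent between vowels /e/ and /i/, so it voices to [v]. /s/ is a voiceless obstruent between vowels /i/ and /o/, so it voices to [z]. /f/ is a voiceless obstruent between vowels /e/ and /u/, so it voices to [v]. /xisefiewisoefuo/ → xizeviewizoevuo.
Rule 3 (final vowel raising): /o/ is a mid vowel in word-final position, so it raises to [u]. /xizeviewizoevuo/ → xizeviewizoevuu.

xizeviewizoevuu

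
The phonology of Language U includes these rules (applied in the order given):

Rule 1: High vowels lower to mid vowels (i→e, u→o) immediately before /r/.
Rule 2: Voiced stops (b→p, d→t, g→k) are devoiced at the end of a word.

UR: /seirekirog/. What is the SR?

Rule 1 (pre-rhotic lowering): /i/ is a high vowel immediately before /r/, so it lowers to [e]. /i/ is a high vowel immediately before /r/, so it lowers to [e]. /seirekirog/ → seerekerog.
Rule 2 (final devoicing): /g/ is a voiced stop in word-final position, so it devoices to [k]. /seerekerog/ → seerekerok.

seerekerok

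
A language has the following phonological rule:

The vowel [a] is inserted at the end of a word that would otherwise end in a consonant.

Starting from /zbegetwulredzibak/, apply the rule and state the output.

zbegetwulredzibaka

the form ends in the consonant /k/, so [a] is inserted word-finally.
Surface form: [zbegetwulredzibaka].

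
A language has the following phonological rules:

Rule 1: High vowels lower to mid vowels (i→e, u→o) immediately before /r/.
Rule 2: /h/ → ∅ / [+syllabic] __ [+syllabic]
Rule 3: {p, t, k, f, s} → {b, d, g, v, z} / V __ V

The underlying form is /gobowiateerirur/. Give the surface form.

Rule 1 (pre-rhotic lowering): /i/ is a high vowel immediately before /r/, so it lowers to [e]. /u/ is a high vowel immediately before /r/, so it lowers to [o]. /gobowiateerirur/ → gobowiateereror.
Rule 2 (intervocalic h-deletion): no segment meets the environment; /gobowiateereror/ is unchanged.
Rule 3 (intervocalic voicing): /t/ is a voiceless obstruent between vowels /a/ and /e/, so it voices to [d]. /gobowiateereror/ → gobowiadeereror.

gobowiadeereror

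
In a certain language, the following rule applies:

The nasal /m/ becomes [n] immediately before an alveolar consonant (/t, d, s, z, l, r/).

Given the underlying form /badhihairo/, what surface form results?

badhihairo

No segment of /badhihairo/ meets the structural description of the rule, so the form surfaces unchanged.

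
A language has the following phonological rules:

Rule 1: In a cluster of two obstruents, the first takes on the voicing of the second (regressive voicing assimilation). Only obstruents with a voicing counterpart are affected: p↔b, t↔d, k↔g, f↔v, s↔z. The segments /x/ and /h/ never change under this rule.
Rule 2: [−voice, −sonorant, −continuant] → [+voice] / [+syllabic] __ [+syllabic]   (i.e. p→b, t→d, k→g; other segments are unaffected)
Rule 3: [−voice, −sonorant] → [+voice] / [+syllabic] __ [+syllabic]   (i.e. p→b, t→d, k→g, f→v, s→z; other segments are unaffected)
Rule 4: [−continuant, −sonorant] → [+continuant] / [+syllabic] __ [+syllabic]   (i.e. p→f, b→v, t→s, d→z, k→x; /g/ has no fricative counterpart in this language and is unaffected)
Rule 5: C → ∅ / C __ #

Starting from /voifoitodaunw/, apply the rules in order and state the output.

voivoizozaun

Rule 1 (regressive voicing assimilation): no segment meets the environment; /voifoitodaunw/ is unchanged.
Rule 2 (intervocalic voicing): /t/ is a voiceless stop between vowels /i/ and /o/, so it voices to [d]. /voifoitodaunw/ → voifoidodaunw.
Rule 3 (intervocalic voicing): /f/ is a voiceless obstruent between vowels /i/ and /o/, so it voices to [v]. /voifoidodaunw/ → voivoidodaunw.
Rule 4 (intervocalic spirantization): /d/ is a stop between vowels /i/ and /o/, so it spirantizes to the fricative [z]. /d/ is a stop between vowels /o/ and /a/, so it spirantizes to the fricative [z]. /voivoidodaunw/ → voivoizozaunw.
Rule 5 (final cluster simplification): /w/ is the second consonant of a word-final cluster /nw/, so it deletes. /voivoizozaunw/ → voivoizozaun.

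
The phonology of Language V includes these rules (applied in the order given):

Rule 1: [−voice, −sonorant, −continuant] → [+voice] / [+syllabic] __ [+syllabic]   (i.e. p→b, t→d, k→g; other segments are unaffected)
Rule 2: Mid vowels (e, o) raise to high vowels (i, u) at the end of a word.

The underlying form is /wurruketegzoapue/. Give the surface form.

wurrugedegzoabui

Rule 1 (intervocalic voicing): /k/ is a voiceless stop between vowels /u/ and /e/, so it voices to [g]. /t/ is a voiceless stop between vowels /e/ and /e/, so it voices to [d]. /p/ is a voiceless stop between vowels /a/ and /u/, so it voices to [b]. /wurruketegzoapue/ → wurrugedegzoabue.
Rule 2 (final vowel raising): /e/ is a mid vowel in word-final position, so it raises to [i]. /wurrugedegzoabue/ → wurrugedegzoabui.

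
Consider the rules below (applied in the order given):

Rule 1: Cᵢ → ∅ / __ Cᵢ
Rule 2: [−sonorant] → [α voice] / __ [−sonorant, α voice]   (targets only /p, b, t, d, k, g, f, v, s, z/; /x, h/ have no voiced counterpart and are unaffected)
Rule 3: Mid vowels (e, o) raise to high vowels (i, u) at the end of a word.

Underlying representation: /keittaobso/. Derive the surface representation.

keitaopsu

Rule 1 (degemination): /tt/ is a geminate; the first /t/ deletes. /keittaobso/ → keitaobso.
Rule 2 (regressive voicing assimilation): /b/ precedes the voiceless obstruent /s/, so it devoices to [p] by assimilation. /keitaobso/ → keitaopso.
Rule 3 (final vowel raising): /o/ is a mid vowel in word-final position, so it raises to [u]. /keitaopso/ → keitaopsu.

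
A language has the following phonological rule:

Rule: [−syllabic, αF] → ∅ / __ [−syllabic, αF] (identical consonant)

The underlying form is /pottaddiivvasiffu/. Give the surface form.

potadiivasifu

/tt/ is a geminate; the first /t/ deletes.
/dd/ is a geminate; the first /d/ deletes.
/vv/ is a geminate; the first /v/ deletes.
/ff/ is a geminate; the first /f/ deletes.
The other instances of /p/, /t/, /d/, /v/, /s/, /f/ do not occur in the required environment and remain unchanged.
Surface form: [potadiivasifu].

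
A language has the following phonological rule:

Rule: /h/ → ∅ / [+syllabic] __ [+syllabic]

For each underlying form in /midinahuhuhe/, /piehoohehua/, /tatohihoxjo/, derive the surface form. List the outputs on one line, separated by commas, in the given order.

midinauue, pieooeua, tatoioxjo

/midinahuhuhe/: /h/ occurs between vowels /a/ and /u/, so it deletes. /h/ occurs between vowels /u/ and /u/, so it deletes. /h/ occurs between vowels /u/ and /e/, so it deletes. → [midinauue].
/piehoohehua/: /h/ occurs between vowels /e/ and /o/, so it deletes. /h/ occurs between vowels /o/ and /e/, so it deletes. /h/ occurs between vowels /e/ and /u/, so it deletes. → [pieooeua].
/tatohihoxjo/: /h/ occurs between vowels /o/ and /i/, so it deletes. /h/ occurs between vowels /i/ and /o/, so it deletes. → [tatoioxjo].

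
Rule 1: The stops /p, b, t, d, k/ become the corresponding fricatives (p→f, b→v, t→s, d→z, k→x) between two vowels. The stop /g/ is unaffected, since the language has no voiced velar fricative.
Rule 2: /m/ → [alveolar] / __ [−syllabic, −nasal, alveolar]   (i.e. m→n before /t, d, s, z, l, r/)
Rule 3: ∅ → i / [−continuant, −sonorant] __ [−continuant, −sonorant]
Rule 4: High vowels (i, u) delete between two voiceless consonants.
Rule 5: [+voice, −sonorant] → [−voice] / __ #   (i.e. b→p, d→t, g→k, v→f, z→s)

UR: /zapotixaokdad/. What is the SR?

zafosxaokidat

Rule 1 (intervocalic spirantization): /p/ is a stop between vowels /a/ and /o/, so it spirantizes to the fricative [f]. /t/ is a stop between vowels /o/ and /i/, so it spirantizes to the fricative [s]. /zapotixaokdad/ → zafosixaokdad.
Rule 2 (nasal place assimilation): no segment meets the environment; /zafosixaokdad/ is unchanged.
Rule 3 (stop-cluster i-epenthesis): /k/ and /d/ form a stop–stop cluster, so [i] is inserted between them. /zafosixaokdad/ → zafosixaokidad.
Rule 4 (high vowel syncope): /i/ is a high vowel flanked by voiceless consonants /s/ and /x/, so it deletes. /zafosixaokidad/ → zafosxaokidad.
Rule 5 (final devoicing): /d/ is a voiced obstruent in word-final position, so it devoices to [t]. /zafosxaokidad/ → zafosxaokidat.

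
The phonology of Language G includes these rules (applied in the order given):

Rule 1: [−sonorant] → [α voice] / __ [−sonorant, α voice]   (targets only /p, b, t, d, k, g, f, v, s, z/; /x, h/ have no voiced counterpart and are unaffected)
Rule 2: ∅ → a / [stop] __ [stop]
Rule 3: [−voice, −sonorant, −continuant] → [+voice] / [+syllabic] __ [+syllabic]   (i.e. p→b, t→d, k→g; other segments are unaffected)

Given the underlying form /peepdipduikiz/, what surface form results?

Rule 1 (regressive voicing assimilation): /p/ precedes the voiced obstruent /d/, so it voices to [b] by assimilation. /p/ precedes the voiced obstruent /d/, so it voices to [b] by assimilation. /peepdipduikiz/ → peebdibduikiz.
Rule 2 (stop-cluster a-epenthesis): /b/ and /d/ form a stop–stop cluster, so [a] is inserted between them. /b/ and /d/ form a stop–stop cluster, so [a] is inserted between them. /peebdibduikiz/ → peebadibaduikiz.
Rule 3 (intervocalic voicing): /k/ is a voiceless stop between vowels /i/ and /i/, so it voices to [g]. /peebadibaduikiz/ → peebadibaduigiz.

peebadibaduigiz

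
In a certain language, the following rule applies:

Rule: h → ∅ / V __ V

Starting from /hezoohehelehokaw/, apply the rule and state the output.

/h/ occurs between vowels /o/ and /e/, so it deletes.
/h/ occurs between vowels /e/ and /e/, so it deletes.
/h/ occurs between vowels /e/ and /o/, so it deletes.
Surface form: [hezooeeleokaw].

hezooeeleokaw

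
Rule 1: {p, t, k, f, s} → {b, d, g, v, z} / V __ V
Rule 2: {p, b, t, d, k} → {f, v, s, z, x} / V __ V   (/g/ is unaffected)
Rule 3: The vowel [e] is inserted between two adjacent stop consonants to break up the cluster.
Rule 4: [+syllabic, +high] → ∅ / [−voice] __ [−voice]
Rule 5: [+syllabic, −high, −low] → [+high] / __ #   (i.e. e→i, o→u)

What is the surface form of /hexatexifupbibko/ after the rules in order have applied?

hexazexivupebibeku

Rule 1 (intervocalic voicing): /t/ is a voiceless obstruent between vowels /a/ and /e/, so it voices to [d]. /f/ is a voiceless obstruent between vowels /i/ and /u/, so it voices to [v]. /hexatexifupbibko/ → hexadexivupbibko.
Rule 2 (intervocalic spirantization): /d/ is a stop between vowels /a/ and /e/, so it spirantizes to the fricative [z]. /hexadexivupbibko/ → hexazexivupbibko.
Rule 3 (stop-cluster e-epenthesis): /p/ and /b/ form a stop–stop cluster, so [e] is inserted between them. /b/ and /k/ form a stop–stop cluster, so [e] is inserted between them. /hexazexivupbibko/ → hexazexivupebibeko.
Rule 4 (high vowel syncope): no segment meets the environment; /hexazexivupebibeko/ is unchanged.
Rule 5 (final vowel raising): /o/ is a mid vowel in word-final position, so it raises to [u]. /hexazexivupebibeko/ → hexazexivupebibeku.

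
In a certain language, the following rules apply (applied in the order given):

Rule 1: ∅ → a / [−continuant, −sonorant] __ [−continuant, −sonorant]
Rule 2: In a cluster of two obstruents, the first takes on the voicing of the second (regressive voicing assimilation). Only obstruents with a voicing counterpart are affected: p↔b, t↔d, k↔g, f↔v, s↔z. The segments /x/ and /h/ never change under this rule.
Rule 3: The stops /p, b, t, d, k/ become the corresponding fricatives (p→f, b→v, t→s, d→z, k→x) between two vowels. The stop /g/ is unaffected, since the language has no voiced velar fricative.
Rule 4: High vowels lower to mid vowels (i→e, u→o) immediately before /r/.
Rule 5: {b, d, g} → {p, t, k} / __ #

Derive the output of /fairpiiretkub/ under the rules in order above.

faerpieresaxup

Rule 1 (stop-cluster a-epenthesis): /t/ and /k/ form a stop–stop cluster, so [a] is inserted between them. /fairpiiretkub/ → fairpiiretakub.
Rule 2 (regressive voicing assimilation): no segment meets the environment; /fairpiiretakub/ is unchanged.
Rule 3 (intervocalic spirantization): /t/ is a stop between vowels /e/ and /a/, so it spirantizes to the fricative [s]. /k/ is a stop between vowels /a/ and /u/, so it spirantizes to the fricative [x]. /fairpiiretakub/ → fairpiiresaxub.
Rule 4 (pre-rhotic lowering): /i/ is a high vowel immediately before /r/, so it lowers to [e]. /i/ is a high vowel immediately before /r/, so it lowers to [e]. /fairpiiresaxub/ → faerpieresaxub.
Rule 5 (final devoicing): /b/ is a voiced stop in word-final position, so it devoices to [p]. /faerpieresaxub/ → faerpieresaxup.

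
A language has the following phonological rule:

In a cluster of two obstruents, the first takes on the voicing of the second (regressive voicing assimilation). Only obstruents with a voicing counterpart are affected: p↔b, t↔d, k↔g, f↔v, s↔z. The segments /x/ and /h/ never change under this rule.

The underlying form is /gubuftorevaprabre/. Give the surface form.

gubuftorevaprabre

No segment of /gubuftorevaprabre/ meets the structural description of the rule, so the form surfaces unchanged.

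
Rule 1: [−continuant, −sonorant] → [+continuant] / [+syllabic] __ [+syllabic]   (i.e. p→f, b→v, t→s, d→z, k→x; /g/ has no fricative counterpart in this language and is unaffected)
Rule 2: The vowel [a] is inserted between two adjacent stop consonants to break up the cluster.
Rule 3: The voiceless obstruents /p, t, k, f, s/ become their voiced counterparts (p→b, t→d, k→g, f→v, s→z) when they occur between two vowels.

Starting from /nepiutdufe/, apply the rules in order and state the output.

Rule 1 (intervocalic spirantization): /p/ is a stop between vowels /e/ and /i/, so it spirantizes to the fricative [f]. /nepiutdufe/ → nefiutdufe.
Rule 2 (stop-cluster a-epenthesis): /t/ and /d/ form a stop–stop cluster, so [a] is inserted between them. /nefiutdufe/ → nefiutadufe.
Rule 3 (intervocalic voicing): /f/ is a voiceless obstruent between vowels /e/ and /i/, so it voices to [v]. /t/ is a voiceless obstruent between vowels /u/ and /a/, so it voices to [d]. /f/ is a voiceless obstruent between vowels /u/ and /e/, so it voices to [v]. /nefiutadufe/ → neviudaduve.

neviudaduve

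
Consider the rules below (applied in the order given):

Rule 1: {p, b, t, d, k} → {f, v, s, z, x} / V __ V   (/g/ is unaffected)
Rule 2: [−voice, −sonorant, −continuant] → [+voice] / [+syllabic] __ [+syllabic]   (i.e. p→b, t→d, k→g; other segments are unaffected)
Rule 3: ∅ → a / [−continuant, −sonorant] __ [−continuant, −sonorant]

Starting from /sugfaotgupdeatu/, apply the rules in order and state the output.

sugfaotagupadeasu

Rule 1 (intervocalic spirantization): /t/ is a stop between vowels /a/ and /u/, so it spirantizes to the fricative [s]. /sugfaotgupdeatu/ → sugfaotgupdeasu.
Rule 2 (intervocalic voicing): no segment meets the environment; /sugfaotgupdeasu/ is unchanged.
Rule 3 (stop-cluster a-epenthesis): /t/ and /g/ form a stop–stop cluster, so [a] is inserted between them. /p/ and /d/ form a stop–stop cluster, so [a] is inserted between them. /sugfaotgupdeasu/ → sugfaotagupadeasu.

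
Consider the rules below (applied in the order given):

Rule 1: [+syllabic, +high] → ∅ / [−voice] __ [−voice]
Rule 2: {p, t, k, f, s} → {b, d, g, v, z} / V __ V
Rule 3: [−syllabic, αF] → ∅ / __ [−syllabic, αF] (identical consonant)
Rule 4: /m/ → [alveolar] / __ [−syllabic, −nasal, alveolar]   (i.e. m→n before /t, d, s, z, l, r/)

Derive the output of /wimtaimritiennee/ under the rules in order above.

Rule 1 (high vowel syncope): no segment meets the environment; /wimtaimritiennee/ is unchanged.
Rule 2 (intervocalic voicing): /t/ is a voiceless obstruent between vowels /i/ and /i/, so it voices to [d]. /wimtaimritiennee/ → wimtaimridiennee.
Rule 3 (degemination): /nn/ is a geminate; the first /n/ deletes. /wimtaimridiennee/ → wimtaimridienee.
Rule 4 (nasal place assimilation): /m/ precedes the alveolar consonant /t/, so it assimilates in place to [n]. /m/ precedes the alveolar consonant /r/, so it assimilates in place to [n]. /wimtaimridienee/ → wintainridienee.

wintainridienee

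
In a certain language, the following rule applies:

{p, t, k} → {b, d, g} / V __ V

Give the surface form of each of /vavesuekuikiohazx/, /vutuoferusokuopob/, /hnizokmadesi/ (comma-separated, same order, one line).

/vavesuekuikiohazx/: /k/ is a voiceless stop between vowels /e/ and /u/, so it voices to [g]. /k/ is a voiceless stop between vowels /i/ and /i/, so it voices to [g]. → [vavesueguigiohazx].
/vutuoferusokuopob/: /t/ is a voiceless stop between vowels /u/ and /u/, so it voices to [d]. /k/ is a voiceless stop between vowels /o/ and /u/, so it voices to [g]. /p/ is a voiceless stop between vowels /o/ and /o/, so it voices to [b]. → [vuduoferusoguobob].
/hnizokmadesi/: the rule's environment is not met; surfaces unchanged as [hnizokmadesi].

vavesueguigiohazx, vuduoferusoguobob, hnizokmadesi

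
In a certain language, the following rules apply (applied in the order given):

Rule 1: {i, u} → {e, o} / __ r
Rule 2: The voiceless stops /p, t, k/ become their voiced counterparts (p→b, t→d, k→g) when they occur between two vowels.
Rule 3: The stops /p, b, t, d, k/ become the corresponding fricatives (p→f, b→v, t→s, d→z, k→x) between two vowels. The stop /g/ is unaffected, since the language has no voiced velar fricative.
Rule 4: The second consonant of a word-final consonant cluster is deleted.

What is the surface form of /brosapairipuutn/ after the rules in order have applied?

brosavaerivuut

Rule 1 (pre-rhotic lowering): /i/ is a high vowel immediately before /r/, so it lowers to [e]. /brosapairipuutn/ → brosapaeripuutn.
Rule 2 (intervocalic voicing): /p/ is a voiceless stop between vowels /a/ and /a/, so it voices to [b]. /p/ is a voiceless stop between vowels /i/ and /u/, so it voices to [b]. /brosapaeripuutn/ → brosabaeribuutn.
Rule 3 (intervocalic spirantization): /b/ is a stop between vowels /a/ and /a/, so it spirantizes to the fricative [v]. /b/ is a stop between vowels /i/ and /u/, so it spirantizes to the fricative [v]. /brosabaeribuutn/ → brosavaerivuutn.
Rule 4 (final cluster simplification): /n/ is the second consonant of a word-final cluster /tn/, so it deletes. /brosavaerivuutn/ → brosavaerivuut.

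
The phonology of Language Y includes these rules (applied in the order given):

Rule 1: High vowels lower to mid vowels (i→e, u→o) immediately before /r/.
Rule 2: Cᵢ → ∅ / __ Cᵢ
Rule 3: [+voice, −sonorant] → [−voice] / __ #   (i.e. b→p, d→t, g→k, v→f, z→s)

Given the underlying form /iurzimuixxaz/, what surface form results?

Rule 1 (pre-rhotic lowering): /u/ is a high vowel immediately before /r/, so it lowers to [o]. /iurzimuixxaz/ → iorzimuixxaz.
Rule 2 (degemination): /xx/ is a geminate; the first /x/ deletes. /iorzimuixxaz/ → iorzimuixaz.
Rule 3 (final devoicing): /z/ is a voiced obstruent in word-final position, so it devoices to [s]. /iorzimuixaz/ → iorzimuixas.

iorzimuixas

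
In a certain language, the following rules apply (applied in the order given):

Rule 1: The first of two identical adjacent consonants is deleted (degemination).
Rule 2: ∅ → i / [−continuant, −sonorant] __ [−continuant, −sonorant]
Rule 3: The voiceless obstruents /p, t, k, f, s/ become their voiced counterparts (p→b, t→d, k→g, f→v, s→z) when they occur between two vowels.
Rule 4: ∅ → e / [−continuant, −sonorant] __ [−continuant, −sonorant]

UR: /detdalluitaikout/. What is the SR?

dedidaluidaigout

Rule 1 (degemination): /ll/ is a geminate; the first /l/ deletes. /detdalluitaikout/ → detdaluitaikout.
Rule 2 (stop-cluster i-epenthesis): /t/ and /d/ form a stop–stop cluster, so [i] is inserted between them. /detdaluitaikout/ → detidaluitaikout.
Rule 3 (intervocalic voicing): /t/ is a voiceless obstruent between vowels /e/ and /i/, so it voices to [d]. /t/ is a voiceless obstruent between vowels /i/ and /a/, so it voices to [d]. /k/ is a voiceless obstruent between vowels /i/ and /o/, so it voices to [g]. /detidaluitaikout/ → dedidaluidaigout.
Rule 4 (stop-cluster e-epenthesis): no segment meets the environment; /dedidaluidaigout/ is unchanged.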